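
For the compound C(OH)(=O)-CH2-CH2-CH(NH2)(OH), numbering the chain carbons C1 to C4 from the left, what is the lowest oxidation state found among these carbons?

Bonds to more-electronegative neighbours contribute +1 each, bonds to H or metals contribute −1 each, and C–C bonds contribute 0. Tallying each carbon:
C1: 1C, 3O → 0 + 3 = +3
C2: 2C, 2H → 0 − 2 = -2
C3: 2C, 2H → 0 − 2 = -2
C4: 1C, 1H, 1O, 1N → 0 − 1 + 1 + 1 = +1
The lowest value is -2.

-2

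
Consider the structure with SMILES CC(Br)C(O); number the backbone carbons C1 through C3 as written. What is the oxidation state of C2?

0

C2 has one bond to C (0), one bond to C (0), one bond to Br (+1), one bond to H (-1).
Oxidation state = 0 + 0 + 1 − 1 = 0.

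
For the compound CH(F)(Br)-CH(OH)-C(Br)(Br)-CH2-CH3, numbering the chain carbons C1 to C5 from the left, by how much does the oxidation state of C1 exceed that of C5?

C1: 1C, 1H, 1F, 1Br → 0 − 1 + 1 + 1 = +1
C5: 1C, 3H → 0 − 3 = -3
Difference: +1 − (-3) = +4.

+4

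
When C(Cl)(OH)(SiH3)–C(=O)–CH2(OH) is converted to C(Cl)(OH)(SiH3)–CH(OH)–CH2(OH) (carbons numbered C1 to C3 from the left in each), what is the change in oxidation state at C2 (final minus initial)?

-2

Before: C2 has 2 bonds to C, 2 bonds to O → oxidation state +2.
After: C2 has 2 bonds to C, 1 bond to H, 1 bond to O → oxidation state 0.
Δ = 0 − (+2) = -2, so this is a reduction at C2.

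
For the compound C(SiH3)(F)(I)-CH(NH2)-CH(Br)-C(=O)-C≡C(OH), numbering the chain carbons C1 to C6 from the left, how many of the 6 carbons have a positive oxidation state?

3

Tallying each carbon's bonds:
C1: 1C, 1F, 1I, 1Si → 0 + 1 + 1 − 1 = +1
C2: 2C, 1H, 1N → 0 − 1 + 1 = 0
C3: 2C, 1H, 1Br → 0 − 1 + 1 = 0
C4: 2C, 2O → 0 + 2 = +2
C5: 4C → 0 = 0
C6: 3C, 1O → 0 + 1 = +1
3 carbons (C1, C4, C6) meet the condition.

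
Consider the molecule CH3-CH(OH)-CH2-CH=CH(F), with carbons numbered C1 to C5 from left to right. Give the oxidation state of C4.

C4 has one bond to C (0), a double bond to C (2×0 = 0), one bond to H (-1).
Oxidation state = 0 + 0 − 1 = -1.

-1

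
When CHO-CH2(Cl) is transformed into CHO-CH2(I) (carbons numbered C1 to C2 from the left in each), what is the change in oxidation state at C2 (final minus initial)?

Before: C2 has 1 bond to C, 2 bonds to H, 1 bond to Cl → oxidation state -1.
After: C2 has 1 bond to C, 2 bonds to H, 1 bond to I → oxidation state -1.
Δ = -1 − (-1) = 0, so no net redox change at C2.

0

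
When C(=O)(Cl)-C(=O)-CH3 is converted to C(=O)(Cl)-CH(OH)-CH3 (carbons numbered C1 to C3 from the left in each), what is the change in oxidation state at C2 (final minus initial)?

Before: C2 has 2 bonds to C, 2 bonds to O → oxidation state +2.
After: C2 has 2 bonds to C, 1 bond to H, 1 bond to O → oxidation state 0.
Δ = 0 − (+2) = -2, so this is a reduction at C2.

-2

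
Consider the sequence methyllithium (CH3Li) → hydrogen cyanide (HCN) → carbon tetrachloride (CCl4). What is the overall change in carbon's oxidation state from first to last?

Carbon oxidation states along the series — methyllithium: -4, hydrogen cyanide: +2, carbon tetrachloride: +4.
Net change = +4 − (-4) = +8.

+8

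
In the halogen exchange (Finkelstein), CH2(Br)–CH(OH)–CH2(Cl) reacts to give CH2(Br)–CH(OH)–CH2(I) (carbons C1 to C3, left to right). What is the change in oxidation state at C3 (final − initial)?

Before: C3 has 1 bond to C, 2 bonds to H, 1 bond to Cl → oxidation state -1.
After: C3 has 1 bond to C, 2 bonds to H, 1 bond to I → oxidation state -1.
Δ = -1 − (-1) = 0, so no net redox change at C3.

0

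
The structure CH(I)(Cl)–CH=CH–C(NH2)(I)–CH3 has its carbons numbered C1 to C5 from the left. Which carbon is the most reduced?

C5

Count +1 for every bond to an atom more electronegative than carbon and −1 for every bond to one less electronegative; C–C bonds are 0. Tallying each carbon:
C1: 1C, 1H, 1Cl, 1I → 0 − 1 + 1 + 1 = +1
C2: 3C, 1H → 0 − 1 = -1
C3: 3C, 1H → 0 − 1 = -1
C4: 2C, 1N, 1I → 0 + 1 + 1 = +2
C5: 1C, 3H → 0 − 3 = -3
The most reduced carbon is C5 at -3.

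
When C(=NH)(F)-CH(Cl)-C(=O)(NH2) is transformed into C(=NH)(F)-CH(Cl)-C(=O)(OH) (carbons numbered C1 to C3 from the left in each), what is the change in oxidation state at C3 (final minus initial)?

0

Before: C3 has 1 bond to C, 2 bonds to O, 1 bond to N → oxidation state +3.
After: C3 has 1 bond to C, 3 bonds to O → oxidation state +3.
Δ = +3 − (+3) = 0, so no net redox change at C3.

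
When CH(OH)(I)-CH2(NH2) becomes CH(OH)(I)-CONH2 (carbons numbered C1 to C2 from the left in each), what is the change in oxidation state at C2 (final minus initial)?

+4

Before: C2 has 1 bond to C, 2 bonds to H, 1 bond to N → oxidation state -1.
After: C2 has 1 bond to C, 2 bonds to O, 1 bond to N → oxidation state +3.
Δ = +3 − (-1) = +4, so this is an oxidation at C2.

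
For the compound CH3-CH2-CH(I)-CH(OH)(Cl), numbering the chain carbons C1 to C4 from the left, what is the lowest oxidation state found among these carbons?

-3

Assign +1 per bond to O/N/halogen, −1 per bond to H or an electropositive element, and 0 per bond to carbon. Tallying each carbon:
C1: 1C, 3H → 0 − 3 = -3
C2: 2C, 2H → 0 − 2 = -2
C3: 2C, 1H, 1I → 0 − 1 + 1 = 0
C4: 1C, 1H, 1O, 1Cl → 0 − 1 + 1 + 1 = +1
The lowest value is -3.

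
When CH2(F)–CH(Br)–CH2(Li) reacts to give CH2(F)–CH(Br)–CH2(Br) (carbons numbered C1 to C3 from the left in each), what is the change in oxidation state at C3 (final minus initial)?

Before: C3 has 1 bond to C, 2 bonds to H, 1 bond to Li → oxidation state -3.
After: C3 has 1 bond to C, 2 bonds to H, 1 bond to Br → oxidation state -1.
Δ = -1 − (-3) = +2, so this is an oxidation at C3.

+2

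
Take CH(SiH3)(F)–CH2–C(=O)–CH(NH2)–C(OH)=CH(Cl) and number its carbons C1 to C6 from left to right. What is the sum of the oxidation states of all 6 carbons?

0

Tallying each carbon's bonds:
C1: 1C, 1H, 1F, 1Si → 0 − 1 + 1 − 1 = -1
C2: 2C, 2H → 0 − 2 = -2
C3: 2C, 2O → 0 + 2 = +2
C4: 2C, 1H, 1N → 0 − 1 + 1 = 0
C5: 3C, 1O → 0 + 1 = +1
C6: 2C, 1H, 1Cl → 0 − 1 + 1 = 0
Sum = -1 − 2 + 2 + 0 + 1 + 0 = 0.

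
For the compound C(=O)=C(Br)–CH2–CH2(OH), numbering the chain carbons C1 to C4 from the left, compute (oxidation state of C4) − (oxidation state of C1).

-3

C4: 1C, 2H, 1O → 0 − 2 + 1 = -1
C1: 2C, 2O → 0 + 2 = +2
Difference: -1 − (+2) = -3.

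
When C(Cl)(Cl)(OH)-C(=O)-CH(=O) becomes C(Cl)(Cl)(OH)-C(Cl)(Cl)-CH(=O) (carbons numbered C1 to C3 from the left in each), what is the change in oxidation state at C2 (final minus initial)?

0

Before: C2 has 2 bonds to C, 2 bonds to O → oxidation state +2.
After: C2 has 2 bonds to C, 2 bonds to Cl → oxidation state +2.
Δ = +2 − (+2) = 0, so no net redox change at C2.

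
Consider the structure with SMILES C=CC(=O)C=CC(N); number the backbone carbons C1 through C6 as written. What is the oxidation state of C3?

+2

Assign +1 per bond to O/N/halogen, −1 per bond to H or an electropositive element, and 0 per bond to carbon.
C3 has one bond to C (0), one bond to C (0), a double bond to O (2×+1 = +2).
Oxidation state = 0 + 0 + 2 = +2.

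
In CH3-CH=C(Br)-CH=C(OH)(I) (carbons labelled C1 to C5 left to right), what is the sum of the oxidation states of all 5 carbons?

Count +1 for every bond to an atom more electronegative than carbon and −1 for every bond to one less electronegative; C–C bonds are 0. Tallying each carbon:
C1: 1C, 3H → 0 − 3 = -3
C2: 3C, 1H → 0 − 1 = -1
C3: 3C, 1Br → 0 + 1 = +1
C4: 3C, 1H → 0 − 1 = -1
C5: 2C, 1O, 1I → 0 + 1 + 1 = +2
Sum = -3 − 1 + 1 − 1 + 2 = -2.

-2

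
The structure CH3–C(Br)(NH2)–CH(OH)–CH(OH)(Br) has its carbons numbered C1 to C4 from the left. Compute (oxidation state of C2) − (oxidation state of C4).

+1

C2: 2C, 1N, 1Br → 0 + 1 + 1 = +2
C4: 1C, 1H, 1O, 1Br → 0 − 1 + 1 + 1 = +1
Difference: +2 − (+1) = +1.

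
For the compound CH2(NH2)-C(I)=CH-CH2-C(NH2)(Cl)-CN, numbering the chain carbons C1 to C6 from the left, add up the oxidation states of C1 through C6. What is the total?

Tallying each carbon's bonds:
C1: 1C, 2H, 1N → 0 − 2 + 1 = -1
C2: 3C, 1I → 0 + 1 = +1
C3: 3C, 1H → 0 − 1 = -1
C4: 2C, 2H → 0 − 2 = -2
C5: 2C, 1N, 1Cl → 0 + 1 + 1 = +2
C6: 1C, 3N → 0 + 3 = +3
Sum = -1 + 1 − 1 − 2 + 2 + 3 = +2.

+2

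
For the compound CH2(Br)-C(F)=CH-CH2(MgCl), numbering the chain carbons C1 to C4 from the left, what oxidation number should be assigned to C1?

Each bond to a more electronegative atom (O, N, halogen) counts +1, each bond to a less electronegative atom (H, metal, B, Si) counts −1, and each C–C bond counts 0.
C1 has one bond to C (0), one bond to H (-1), one bond to H (-1), one bond to Br (+1).
Oxidation state = 0 − 1 − 1 + 1 = -1.

-1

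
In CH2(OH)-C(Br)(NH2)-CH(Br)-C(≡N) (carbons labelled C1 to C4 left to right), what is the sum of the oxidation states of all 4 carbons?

+4

Tallying each carbon's bonds:
C1: 1C, 2H, 1O → 0 − 2 + 1 = -1
C2: 2C, 1N, 1Br → 0 + 1 + 1 = +2
C3: 2C, 1H, 1Br → 0 − 1 + 1 = 0
C4: 1C, 3N → 0 + 3 = +3
Sum = -1 + 2 + 0 + 3 = +4.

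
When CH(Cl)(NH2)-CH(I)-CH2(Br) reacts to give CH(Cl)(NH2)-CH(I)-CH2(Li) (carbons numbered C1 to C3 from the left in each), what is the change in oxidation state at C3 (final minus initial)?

Before: C3 has 1 bond to C, 2 bonds to H, 1 bond to Br → oxidation state -1.
After: C3 has 1 bond to C, 2 bonds to H, 1 bond to Li → oxidation state -3.
Δ = -3 − (-1) = -2, so this is a reduction at C3.

-2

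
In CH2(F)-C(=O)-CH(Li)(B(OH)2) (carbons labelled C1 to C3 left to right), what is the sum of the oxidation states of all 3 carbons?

Tallying each carbon's bonds:
C1: 1C, 2H, 1F → 0 − 2 + 1 = -1
C2: 2C, 2O → 0 + 2 = +2
C3: 1C, 1H, 1Li, 1B → 0 − 1 − 1 − 1 = -3
Sum = -1 + 2 − 3 = -2.

-2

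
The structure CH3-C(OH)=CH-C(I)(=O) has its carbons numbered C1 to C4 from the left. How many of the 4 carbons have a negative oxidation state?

Tallying each carbon's bonds:
C1: 1C, 3H → 0 − 3 = -3
C2: 3C, 1O → 0 + 1 = +1
C3: 3C, 1H → 0 − 1 = -1
C4: 1C, 2O, 1I → 0 + 2 + 1 = +3
2 carbons (C1, C3) meet the condition.

2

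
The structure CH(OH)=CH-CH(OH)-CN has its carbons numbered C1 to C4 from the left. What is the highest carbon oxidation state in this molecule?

Tallying each carbon's bonds:
C1: 2C, 1H, 1O → 0 − 1 + 1 = 0
C2: 3C, 1H → 0 − 1 = -1
C3: 2C, 1H, 1O → 0 − 1 + 1 = 0
C4: 1C, 3N → 0 + 3 = +3
The highest value is +3.

+3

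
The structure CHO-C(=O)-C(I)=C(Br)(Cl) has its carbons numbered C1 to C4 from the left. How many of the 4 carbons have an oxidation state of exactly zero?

Count +1 for every bond to an atom more electronegative than carbon and −1 for every bond to one less electronegative; C–C bonds are 0. Tallying each carbon:
C1: 1C, 1H, 2O → 0 − 1 + 2 = +1
C2: 2C, 2O → 0 + 2 = +2
C3: 3C, 1I → 0 + 1 = +1
C4: 2C, 1Cl, 1Br → 0 + 1 + 1 = +2
0 carbons meet the condition.

0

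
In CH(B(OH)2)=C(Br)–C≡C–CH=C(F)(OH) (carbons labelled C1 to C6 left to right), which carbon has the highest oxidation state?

Tallying each carbon's bonds:
C1: 2C, 1H, 1B → 0 − 1 − 1 = -2
C2: 3C, 1Br → 0 + 1 = +1
C3: 4C → 0 = 0
C4: 4C → 0 = 0
C5: 3C, 1H → 0 − 1 = -1
C6: 2C, 1O, 1F → 0 + 1 + 1 = +2
The most oxidised carbon is C6 at +2.

C6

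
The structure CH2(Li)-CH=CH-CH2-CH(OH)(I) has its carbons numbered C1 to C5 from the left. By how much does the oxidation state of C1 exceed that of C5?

-4

C1: 1C, 2H, 1Li → 0 − 2 − 1 = -3
C5: 1C, 1H, 1O, 1I → 0 − 1 + 1 + 1 = +1
Difference: -3 − (+1) = -4.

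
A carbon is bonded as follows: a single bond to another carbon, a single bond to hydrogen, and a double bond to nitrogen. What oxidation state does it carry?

+1

The carbon has one bond to C (0), one bond to H (-1), a double bond to N (2×+1 = +2).
Oxidation state = 0 − 1 + 2 = +1.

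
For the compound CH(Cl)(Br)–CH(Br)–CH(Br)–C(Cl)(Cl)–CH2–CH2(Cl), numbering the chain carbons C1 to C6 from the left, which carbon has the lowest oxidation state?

C5

Count +1 for every bond to an atom more electronegative than carbon and −1 for every bond to one less electronegative; C–C bonds are 0. Tallying each carbon:
C1: 1C, 1H, 1Cl, 1Br → 0 − 1 + 1 + 1 = +1
C2: 2C, 1H, 1Br → 0 − 1 + 1 = 0
C3: 2C, 1H, 1Br → 0 − 1 + 1 = 0
C4: 2C, 2Cl → 0 + 2 = +2
C5: 2C, 2H → 0 − 2 = -2
C6: 1C, 2H, 1Cl → 0 − 2 + 1 = -1
The most reduced carbon is C5 at -2.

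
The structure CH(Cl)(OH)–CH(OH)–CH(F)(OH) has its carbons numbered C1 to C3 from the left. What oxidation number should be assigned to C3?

+1

C3 has one bond to C (0), one bond to F (+1), one bond to H (-1), one bond to O (+1).
Oxidation state = 0 + 1 − 1 + 1 = +1.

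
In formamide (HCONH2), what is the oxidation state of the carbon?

Bonds to more-electronegative neighbours contribute +1 each, bonds to H or metals contribute −1 each, and C–C bonds contribute 0.
The carbon has one bond to H (-1), a double bond to O (2×+1 = +2), one bond to N (+1).
Oxidation state = -1 + 2 + 1 = +2.

+2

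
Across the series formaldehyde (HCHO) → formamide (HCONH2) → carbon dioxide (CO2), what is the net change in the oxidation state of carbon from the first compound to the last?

+4

Carbon oxidation states along the series — formaldehyde: 0, formamide: +2, carbon dioxide: +4.
Net change = +4 − (0) = +4.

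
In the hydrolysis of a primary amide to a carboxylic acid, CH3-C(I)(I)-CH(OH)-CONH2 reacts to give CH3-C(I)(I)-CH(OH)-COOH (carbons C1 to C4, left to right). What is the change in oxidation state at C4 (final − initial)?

Before: C4 has 1 bond to C, 2 bonds to O, 1 bond to N → oxidation state +3.
After: C4 has 1 bond to C, 3 bonds to O → oxidation state +3.
Δ = +3 − (+3) = 0, so no net redox change at C4.

0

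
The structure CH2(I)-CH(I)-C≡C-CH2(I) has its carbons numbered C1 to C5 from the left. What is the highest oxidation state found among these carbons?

Tallying each carbon's bonds:
C1: 1C, 2H, 1I → 0 − 2 + 1 = -1
C2: 2C, 1H, 1I → 0 − 1 + 1 = 0
C3: 4C → 0 = 0
C4: 4C → 0 = 0
C5: 1C, 2H, 1I → 0 − 2 + 1 = -1
The highest value is 0.

0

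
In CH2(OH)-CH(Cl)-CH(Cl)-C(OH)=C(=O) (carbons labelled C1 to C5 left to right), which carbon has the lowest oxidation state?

C1

Tallying each carbon's bonds:
C1: 1C, 2H, 1O → 0 − 2 + 1 = -1
C2: 2C, 1H, 1Cl → 0 − 1 + 1 = 0
C3: 2C, 1H, 1Cl → 0 − 1 + 1 = 0
C4: 3C, 1O → 0 + 1 = +1
C5: 2C, 2O → 0 + 2 = +2
The most reduced carbon is C1 at -1.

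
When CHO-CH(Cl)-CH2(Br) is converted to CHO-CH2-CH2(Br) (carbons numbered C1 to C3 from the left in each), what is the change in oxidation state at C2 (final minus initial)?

Before: C2 has 2 bonds to C, 1 bond to H, 1 bond to Cl → oxidation state 0.
After: C2 has 2 bonds to C, 2 bonds to H → oxidation state -2.
Δ = -2 − (0) = -2, so this is a reduction at C2.

-2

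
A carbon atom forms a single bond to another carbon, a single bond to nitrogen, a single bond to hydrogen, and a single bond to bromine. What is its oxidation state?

Count +1 for every bond to an atom more electronegative than carbon and −1 for every bond to one less electronegative; C–C bonds are 0.
The carbon has one bond to C (0), one bond to Br (+1), one bond to N (+1), one bond to H (-1).
Oxidation state = 0 + 1 + 1 − 1 = +1.

+1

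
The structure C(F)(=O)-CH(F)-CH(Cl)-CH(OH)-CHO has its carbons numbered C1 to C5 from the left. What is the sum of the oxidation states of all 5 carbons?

Count +1 for every bond to an atom more electronegative than carbon and −1 for every bond to one less electronegative; C–C bonds are 0. Tallying each carbon:
C1: 1C, 2O, 1F → 0 + 2 + 1 = +3
C2: 2C, 1H, 1F → 0 − 1 + 1 = 0
C3: 2C, 1H, 1Cl → 0 − 1 + 1 = 0
C4: 2C, 1H, 1O → 0 − 1 + 1 = 0
C5: 1C, 1H, 2O → 0 − 1 + 2 = +1
Sum = +3 + 0 + 0 + 0 + 1 = +4.

+4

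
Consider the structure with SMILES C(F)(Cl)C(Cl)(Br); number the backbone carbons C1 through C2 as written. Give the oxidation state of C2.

Bonds to more-electronegative neighbours contribute +1 each, bonds to H or metals contribute −1 each, and C–C bonds contribute 0.
C2 has one bond to C (0), one bond to Cl (+1), one bond to Br (+1), one bond to H (-1).
Oxidation state = 0 + 1 + 1 − 1 = +1.

+1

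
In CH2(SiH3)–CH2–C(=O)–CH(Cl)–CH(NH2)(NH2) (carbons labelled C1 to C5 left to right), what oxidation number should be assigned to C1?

-3

C1 has one bond to C (0), one bond to H (-1), one bond to H (-1), one bond to Si (-1).
Oxidation state = 0 − 1 − 1 − 1 = -3.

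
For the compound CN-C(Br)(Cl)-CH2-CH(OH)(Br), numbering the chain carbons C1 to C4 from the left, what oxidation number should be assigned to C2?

C2 has one bond to C (0), one bond to C (0), one bond to Br (+1), one bond to Cl (+1).
Oxidation state = 0 + 0 + 1 + 1 = +2.

+2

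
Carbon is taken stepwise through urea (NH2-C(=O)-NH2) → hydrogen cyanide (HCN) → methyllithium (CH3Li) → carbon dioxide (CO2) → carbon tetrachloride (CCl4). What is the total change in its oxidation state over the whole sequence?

Carbon oxidation states along the series — urea: +4, hydrogen cyanide: +2, methyllithium: -4, carbon dioxide: +4, carbon tetrachloride: +4.
Net change = +4 − (+4) = 0.

0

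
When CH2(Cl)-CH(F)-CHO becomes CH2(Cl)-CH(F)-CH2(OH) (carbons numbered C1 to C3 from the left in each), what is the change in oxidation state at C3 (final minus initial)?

-2

Before: C3 has 1 bond to C, 1 bond to H, 2 bonds to O → oxidation state +1.
After: C3 has 1 bond to C, 2 bonds to H, 1 bond to O → oxidation state -1.
Δ = -1 − (+1) = -2, so this is a reduction at C3.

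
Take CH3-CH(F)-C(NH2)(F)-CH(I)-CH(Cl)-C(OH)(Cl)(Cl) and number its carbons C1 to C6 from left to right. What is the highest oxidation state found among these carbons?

+3

Assign +1 per bond to O/N/halogen, −1 per bond to H or an electropositive element, and 0 per bond to carbon. Tallying each carbon:
C1: 1C, 3H → 0 − 3 = -3
C2: 2C, 1H, 1F → 0 − 1 + 1 = 0
C3: 2C, 1N, 1F → 0 + 1 + 1 = +2
C4: 2C, 1H, 1I → 0 − 1 + 1 = 0
C5: 2C, 1H, 1Cl → 0 − 1 + 1 = 0
C6: 1C, 1O, 2Cl → 0 + 1 + 2 = +3
The highest value is +3.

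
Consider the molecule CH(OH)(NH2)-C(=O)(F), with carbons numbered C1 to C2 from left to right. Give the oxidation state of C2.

+3

Each bond to a more electronegative atom (O, N, halogen) counts +1, each bond to a less electronegative atom (H, metal, B, Si) counts −1, and each C–C bond counts 0.
C2 has one bond to C (0), a double bond to O (2×+1 = +2), one bond to F (+1).
Oxidation state = 0 + 2 + 1 = +3.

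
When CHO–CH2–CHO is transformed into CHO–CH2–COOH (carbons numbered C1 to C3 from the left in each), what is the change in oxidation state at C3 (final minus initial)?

+2

Before: C3 has 1 bond to C, 1 bond to H, 2 bonds to O → oxidation state +1.
After: C3 has 1 bond to C, 3 bonds to O → oxidation state +3.
Δ = +3 − (+1) = +2, so this is an oxidation at C3.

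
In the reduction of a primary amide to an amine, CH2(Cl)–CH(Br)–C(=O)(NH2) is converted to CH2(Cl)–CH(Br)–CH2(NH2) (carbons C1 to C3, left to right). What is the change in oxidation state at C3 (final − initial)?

Before: C3 has 1 bond to C, 2 bonds to O, 1 bond to N → oxidation state +3.
After: C3 has 1 bond to C, 2 bonds to H, 1 bond to N → oxidation state -1.
Δ = -1 − (+3) = -4, so this is a reduction at C3.

-4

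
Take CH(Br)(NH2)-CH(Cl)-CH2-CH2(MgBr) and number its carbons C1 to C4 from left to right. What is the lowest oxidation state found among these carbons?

-3

Tallying each carbon's bonds:
C1: 1C, 1H, 1N, 1Br → 0 − 1 + 1 + 1 = +1
C2: 2C, 1H, 1Cl → 0 − 1 + 1 = 0
C3: 2C, 2H → 0 − 2 = -2
C4: 1C, 2H, 1Mg → 0 − 2 − 1 = -3
The lowest value is -3.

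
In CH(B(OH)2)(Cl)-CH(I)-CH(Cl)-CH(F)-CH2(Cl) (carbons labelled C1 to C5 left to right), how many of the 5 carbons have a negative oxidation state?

Tallying each carbon's bonds:
C1: 1C, 1H, 1Cl, 1B → 0 − 1 + 1 − 1 = -1
C2: 2C, 1H, 1I → 0 − 1 + 1 = 0
C3: 2C, 1H, 1Cl → 0 − 1 + 1 = 0
C4: 2C, 1H, 1F → 0 − 1 + 1 = 0
C5: 1C, 2H, 1Cl → 0 − 2 + 1 = -1
2 carbons (C1, C5) meet the condition.

2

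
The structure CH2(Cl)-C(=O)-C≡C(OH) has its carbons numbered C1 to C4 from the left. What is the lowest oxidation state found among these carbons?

Tallying each carbon's bonds:
C1: 1C, 2H, 1Cl → 0 − 2 + 1 = -1
C2: 2C, 2O → 0 + 2 = +2
C3: 4C → 0 = 0
C4: 3C, 1O → 0 + 1 = +1
The lowest value is -1.

-1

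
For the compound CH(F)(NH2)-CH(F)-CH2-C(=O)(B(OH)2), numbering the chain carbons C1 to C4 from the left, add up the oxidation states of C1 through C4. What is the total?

Tallying each carbon's bonds:
C1: 1C, 1H, 1N, 1F → 0 − 1 + 1 + 1 = +1
C2: 2C, 1H, 1F → 0 − 1 + 1 = 0
C3: 2C, 2H → 0 − 2 = -2
C4: 1C, 2O, 1B → 0 + 2 − 1 = +1
Sum = +1 + 0 − 2 + 1 = 0.

0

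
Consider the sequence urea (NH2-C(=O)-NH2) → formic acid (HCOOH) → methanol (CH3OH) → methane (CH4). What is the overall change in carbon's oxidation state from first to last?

Carbon oxidation states along the series — urea: +4, formic acid: +2, methanol: -2, methane: -4.
Net change = -4 − (+4) = -8.

-8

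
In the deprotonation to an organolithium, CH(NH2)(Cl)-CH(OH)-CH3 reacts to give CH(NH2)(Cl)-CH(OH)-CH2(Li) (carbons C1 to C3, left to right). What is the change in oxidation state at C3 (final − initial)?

Before: C3 has 1 bond to C, 3 bonds to H → oxidation state -3.
After: C3 has 1 bond to C, 2 bonds to H, 1 bond to Li → oxidation state -3.
Δ = -3 − (-3) = 0, so no net redox change at C3.

0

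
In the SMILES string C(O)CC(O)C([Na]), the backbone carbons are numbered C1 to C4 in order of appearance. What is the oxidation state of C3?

0

C3 has one bond to C (0), one bond to C (0), one bond to H (-1), one bond to O (+1).
Oxidation state = 0 + 0 − 1 + 1 = 0.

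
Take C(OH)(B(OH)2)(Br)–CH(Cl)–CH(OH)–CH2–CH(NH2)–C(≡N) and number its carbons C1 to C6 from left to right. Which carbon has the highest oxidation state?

C6

Tallying each carbon's bonds:
C1: 1C, 1O, 1Br, 1B → 0 + 1 + 1 − 1 = +1
C2: 2C, 1H, 1Cl → 0 − 1 + 1 = 0
C3: 2C, 1H, 1O → 0 − 1 + 1 = 0
C4: 2C, 2H → 0 − 2 = -2
C5: 2C, 1H, 1N → 0 − 1 + 1 = 0
C6: 1C, 3N → 0 + 3 = +3
The most oxidised carbon is C6 at +3.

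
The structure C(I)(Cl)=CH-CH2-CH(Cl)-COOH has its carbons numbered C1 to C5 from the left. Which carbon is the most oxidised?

Tallying each carbon's bonds:
C1: 2C, 1Cl, 1I → 0 + 1 + 1 = +2
C2: 3C, 1H → 0 − 1 = -1
C3: 2C, 2H → 0 − 2 = -2
C4: 2C, 1H, 1Cl → 0 − 1 + 1 = 0
C5: 1C, 3O → 0 + 3 = +3
The most oxidised carbon is C5 at +3.

C5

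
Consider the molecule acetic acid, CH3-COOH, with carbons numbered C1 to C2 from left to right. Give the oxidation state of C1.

-3

Assign +1 per bond to O/N/halogen, −1 per bond to H or an electropositive element, and 0 per bond to carbon.
C1 has one bond to H (-1), one bond to H (-1), one bond to H (-1), one bond to C (0).
Oxidation state = -1 − 1 − 1 + 0 = -3.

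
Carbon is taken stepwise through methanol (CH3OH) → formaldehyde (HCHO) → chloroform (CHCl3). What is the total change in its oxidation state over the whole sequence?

Carbon oxidation states along the series — methanol: -2, formaldehyde: 0, chloroform: +2.
Net change = +2 − (-2) = +4.

+4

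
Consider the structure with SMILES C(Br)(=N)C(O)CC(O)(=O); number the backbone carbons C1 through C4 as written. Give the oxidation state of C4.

C4 has one bond to C (0), one bond to O (+1), a double bond to O (2×+1 = +2).
Oxidation state = 0 + 1 + 2 = +3.

+3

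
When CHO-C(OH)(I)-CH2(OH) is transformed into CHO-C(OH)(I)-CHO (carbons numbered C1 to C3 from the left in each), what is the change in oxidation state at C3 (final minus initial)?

Before: C3 has 1 bond to C, 2 bonds to H, 1 bond to O → oxidation state -1.
After: C3 has 1 bond to C, 1 bond to H, 2 bonds to O → oxidation state +1.
Δ = +1 − (-1) = +2, so this is an oxidation at C3.

+2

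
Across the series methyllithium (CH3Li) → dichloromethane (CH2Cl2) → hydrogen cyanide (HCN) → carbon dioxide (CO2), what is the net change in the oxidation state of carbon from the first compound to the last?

+8

Carbon oxidation states along the series — methyllithium: -4, dichloromethane: 0, hydrogen cyanide: +2, carbon dioxide: +4.
Net change = +4 − (-4) = +8.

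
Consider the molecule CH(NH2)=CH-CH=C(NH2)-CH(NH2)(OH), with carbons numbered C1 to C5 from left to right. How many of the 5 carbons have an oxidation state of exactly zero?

1

Bonds to more-electronegative neighbours contribute +1 each, bonds to H or metals contribute −1 each, and C–C bonds contribute 0. Tallying each carbon:
C1: 2C, 1H, 1N → 0 − 1 + 1 = 0
C2: 3C, 1H → 0 − 1 = -1
C3: 3C, 1H → 0 − 1 = -1
C4: 3C, 1N → 0 + 1 = +1
C5: 1C, 1H, 1O, 1N → 0 − 1 + 1 + 1 = +1
1 carbon (C1) meets the condition.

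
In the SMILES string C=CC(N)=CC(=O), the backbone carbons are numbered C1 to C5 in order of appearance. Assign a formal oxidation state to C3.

+1

C3 has one bond to C (0), a double bond to C (2×0 = 0), one bond to N (+1).
Oxidation state = 0 + 0 + 1 = +1.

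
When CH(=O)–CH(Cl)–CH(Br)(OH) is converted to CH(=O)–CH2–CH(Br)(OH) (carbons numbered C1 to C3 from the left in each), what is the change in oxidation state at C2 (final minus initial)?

-2

Before: C2 has 2 bonds to C, 1 bond to H, 1 bond to Cl → oxidation state 0.
After: C2 has 2 bonds to C, 2 bonds to H → oxidation state -2.
Δ = -2 − (0) = -2, so this is a reduction at C2.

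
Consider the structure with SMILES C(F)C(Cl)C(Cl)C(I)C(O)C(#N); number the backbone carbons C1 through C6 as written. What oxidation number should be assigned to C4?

C4 has one bond to C (0), one bond to C (0), one bond to H (-1), one bond to I (+1).
Oxidation state = 0 + 0 − 1 + 1 = 0.

0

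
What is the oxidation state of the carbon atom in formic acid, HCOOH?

+2

Assign +1 per bond to O/N/halogen, −1 per bond to H or an electropositive element, and 0 per bond to carbon.
The carbon has one bond to H (-1), a double bond to O (2×+1 = +2), one bond to O (+1).
Oxidation state = -1 + 2 + 1 = +2.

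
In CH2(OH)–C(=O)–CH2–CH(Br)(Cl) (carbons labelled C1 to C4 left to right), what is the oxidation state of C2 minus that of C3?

C2: 2C, 2O → 0 + 2 = +2
C3: 2C, 2H → 0 − 2 = -2
Difference: +2 − (-2) = +4.

+4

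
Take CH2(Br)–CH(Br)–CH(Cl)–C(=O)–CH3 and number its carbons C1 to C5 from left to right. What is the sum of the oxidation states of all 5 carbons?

-2

Assign +1 per bond to O/N/halogen, −1 per bond to H or an electropositive element, and 0 per bond to carbon. Tallying each carbon:
C1: 1C, 2H, 1Br → 0 − 2 + 1 = -1
C2: 2C, 1H, 1Br → 0 − 1 + 1 = 0
C3: 2C, 1H, 1Cl → 0 − 1 + 1 = 0
C4: 2C, 2O → 0 + 2 = +2
C5: 1C, 3H → 0 − 3 = -3
Sum = -1 + 0 + 0 + 2 − 3 = -2.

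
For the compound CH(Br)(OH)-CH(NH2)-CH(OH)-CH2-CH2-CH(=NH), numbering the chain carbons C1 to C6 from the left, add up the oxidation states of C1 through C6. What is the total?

Bonds to more-electronegative neighbours contribute +1 each, bonds to H or metals contribute −1 each, and C–C bonds contribute 0. Tallying each carbon:
C1: 1C, 1H, 1O, 1Br → 0 − 1 + 1 + 1 = +1
C2: 2C, 1H, 1N → 0 − 1 + 1 = 0
C3: 2C, 1H, 1O → 0 − 1 + 1 = 0
C4: 2C, 2H → 0 − 2 = -2
C5: 2C, 2H → 0 − 2 = -2
C6: 1C, 1H, 2N → 0 − 1 + 2 = +1
Sum = +1 + 0 + 0 − 2 − 2 + 1 = -2.

-2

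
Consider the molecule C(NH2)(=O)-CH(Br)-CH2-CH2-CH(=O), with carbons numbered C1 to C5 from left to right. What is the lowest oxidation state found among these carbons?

Assign +1 per bond to O/N/halogen, −1 per bond to H or an electropositive element, and 0 per bond to carbon. Tallying each carbon:
C1: 1C, 2O, 1N → 0 + 2 + 1 = +3
C2: 2C, 1H, 1Br → 0 − 1 + 1 = 0
C3: 2C, 2H → 0 − 2 = -2
C4: 2C, 2H → 0 − 2 = -2
C5: 1C, 1H, 2O → 0 − 1 + 2 = +1
The lowest value is -2.

-2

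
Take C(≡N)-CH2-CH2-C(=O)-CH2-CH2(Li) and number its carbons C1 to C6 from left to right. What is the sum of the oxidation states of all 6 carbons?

-4

Tallying each carbon's bonds:
C1: 1C, 3N → 0 + 3 = +3
C2: 2C, 2H → 0 − 2 = -2
C3: 2C, 2H → 0 − 2 = -2
C4: 2C, 2O → 0 + 2 = +2
C5: 2C, 2H → 0 − 2 = -2
C6: 1C, 2H, 1Li → 0 − 2 − 1 = -3
Sum = +3 − 2 − 2 + 2 − 2 − 3 = -4.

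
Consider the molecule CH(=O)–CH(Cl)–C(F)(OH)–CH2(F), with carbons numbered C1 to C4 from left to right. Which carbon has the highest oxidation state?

Tallying each carbon's bonds:
C1: 1C, 1H, 2O → 0 − 1 + 2 = +1
C2: 2C, 1H, 1Cl → 0 − 1 + 1 = 0
C3: 2C, 1O, 1F → 0 + 1 + 1 = +2
C4: 1C, 2H, 1F → 0 − 2 + 1 = -1
The most oxidised carbon is C3 at +2.

C3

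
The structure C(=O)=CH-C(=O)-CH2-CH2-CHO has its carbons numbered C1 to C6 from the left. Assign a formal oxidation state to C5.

-2

C5 has one bond to C (0), one bond to C (0), one bond to H (-1), one bond to H (-1).
Oxidation state = 0 + 0 − 1 − 1 = -2.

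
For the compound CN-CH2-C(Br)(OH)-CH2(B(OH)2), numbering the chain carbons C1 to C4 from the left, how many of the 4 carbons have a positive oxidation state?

Tallying each carbon's bonds:
C1: 1C, 3N → 0 + 3 = +3
C2: 2C, 2H → 0 − 2 = -2
C3: 2C, 1O, 1Br → 0 + 1 + 1 = +2
C4: 1C, 2H, 1B → 0 − 2 − 1 = -3
2 carbons (C1, C3) meet the condition.

2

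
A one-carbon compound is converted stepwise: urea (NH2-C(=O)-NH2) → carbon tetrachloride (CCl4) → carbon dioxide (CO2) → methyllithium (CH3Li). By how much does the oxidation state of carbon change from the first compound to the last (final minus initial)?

Carbon oxidation states along the series — urea: +4, carbon tetrachloride: +4, carbon dioxide: +4, methyllithium: -4.
Net change = -4 − (+4) = -8.

-8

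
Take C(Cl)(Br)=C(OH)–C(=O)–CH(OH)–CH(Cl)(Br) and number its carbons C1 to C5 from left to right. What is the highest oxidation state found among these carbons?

+2

Tallying each carbon's bonds:
C1: 2C, 1Cl, 1Br → 0 + 1 + 1 = +2
C2: 3C, 1O → 0 + 1 = +1
C3: 2C, 2O → 0 + 2 = +2
C4: 2C, 1H, 1O → 0 − 1 + 1 = 0
C5: 1C, 1H, 1Cl, 1Br → 0 − 1 + 1 + 1 = +1
The highest value is +2.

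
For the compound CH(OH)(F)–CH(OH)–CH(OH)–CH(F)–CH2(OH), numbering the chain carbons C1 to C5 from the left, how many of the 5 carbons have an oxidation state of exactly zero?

3

Tallying each carbon's bonds:
C1: 1C, 1H, 1O, 1F → 0 − 1 + 1 + 1 = +1
C2: 2C, 1H, 1O → 0 − 1 + 1 = 0
C3: 2C, 1H, 1O → 0 − 1 + 1 = 0
C4: 2C, 1H, 1F → 0 − 1 + 1 = 0
C5: 1C, 2H, 1O → 0 − 2 + 1 = -1
3 carbons (C2, C3, C4) meet the condition.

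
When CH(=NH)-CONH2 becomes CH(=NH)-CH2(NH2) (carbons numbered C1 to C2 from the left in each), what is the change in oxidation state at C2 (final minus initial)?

Before: C2 has 1 bond to C, 2 bonds to O, 1 bond to N → oxidation state +3.
After: C2 has 1 bond to C, 2 bonds to H, 1 bond to N → oxidation state -1.
Δ = -1 − (+3) = -4, so this is a reduction at C2.

-4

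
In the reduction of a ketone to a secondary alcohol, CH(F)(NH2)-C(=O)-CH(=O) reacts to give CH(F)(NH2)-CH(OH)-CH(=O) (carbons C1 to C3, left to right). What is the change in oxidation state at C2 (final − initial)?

-2

Before: C2 has 2 bonds to C, 2 bonds to O → oxidation state +2.
After: C2 has 2 bonds to C, 1 bond to H, 1 bond to O → oxidation state 0.
Δ = 0 − (+2) = -2, so this is a reduction at C2.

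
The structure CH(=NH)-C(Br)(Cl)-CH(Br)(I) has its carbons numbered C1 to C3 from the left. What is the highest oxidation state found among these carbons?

Tallying each carbon's bonds:
C1: 1C, 1H, 2N → 0 − 1 + 2 = +1
C2: 2C, 1Cl, 1Br → 0 + 1 + 1 = +2
C3: 1C, 1H, 1Br, 1I → 0 − 1 + 1 + 1 = +1
The highest value is +2.

+2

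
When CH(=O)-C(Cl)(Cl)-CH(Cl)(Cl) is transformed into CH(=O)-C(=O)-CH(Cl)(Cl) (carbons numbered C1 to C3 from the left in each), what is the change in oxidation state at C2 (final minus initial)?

0

Before: C2 has 2 bonds to C, 2 bonds to Cl → oxidation state +2.
After: C2 has 2 bonds to C, 2 bonds to O → oxidation state +2.
Δ = +2 − (+2) = 0, so no net redox change at C2.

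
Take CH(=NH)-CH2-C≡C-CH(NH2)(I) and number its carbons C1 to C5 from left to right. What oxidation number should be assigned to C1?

Count +1 for every bond to an atom more electronegative than carbon and −1 for every bond to one less electronegative; C–C bonds are 0.
C1 has one bond to C (0), a double bond to N (2×+1 = +2), one bond to H (-1).
Oxidation state = 0 + 2 − 1 = +1.

+1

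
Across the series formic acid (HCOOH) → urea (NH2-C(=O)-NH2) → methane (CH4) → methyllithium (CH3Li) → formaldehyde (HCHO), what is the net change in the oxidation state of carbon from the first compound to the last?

Carbon oxidation states along the series — formic acid: +2, urea: +4, methane: -4, methyllithium: -4, formaldehyde: 0.
Net change = 0 − (+2) = -2.

-2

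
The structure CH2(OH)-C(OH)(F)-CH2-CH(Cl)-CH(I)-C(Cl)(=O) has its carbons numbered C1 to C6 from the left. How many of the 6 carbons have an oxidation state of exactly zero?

Each bond to a more electronegative atom (O, N, halogen) counts +1, each bond to a less electronegative atom (H, metal, B, Si) counts −1, and each C–C bond counts 0. Tallying each carbon:
C1: 1C, 2H, 1O → 0 − 2 + 1 = -1
C2: 2C, 1O, 1F → 0 + 1 + 1 = +2
C3: 2C, 2H → 0 − 2 = -2
C4: 2C, 1H, 1Cl → 0 − 1 + 1 = 0
C5: 2C, 1H, 1I → 0 − 1 + 1 = 0
C6: 1C, 2O, 1Cl → 0 + 2 + 1 = +3
2 carbons (C4, C5) meet the condition.

2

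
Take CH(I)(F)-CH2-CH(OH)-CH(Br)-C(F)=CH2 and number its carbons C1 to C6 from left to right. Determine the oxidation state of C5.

Assign +1 per bond to O/N/halogen, −1 per bond to H or an electropositive element, and 0 per bond to carbon.
C5 has one bond to C (0), a double bond to C (2×0 = 0), one bond to F (+1).
Oxidation state = 0 + 0 + 1 = +1.

+1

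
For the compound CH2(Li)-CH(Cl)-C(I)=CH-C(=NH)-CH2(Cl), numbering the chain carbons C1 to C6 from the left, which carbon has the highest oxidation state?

C5

Count +1 for every bond to an atom more electronegative than carbon and −1 for every bond to one less electronegative; C–C bonds are 0. Tallying each carbon:
C1: 1C, 2H, 1Li → 0 − 2 − 1 = -3
C2: 2C, 1H, 1Cl → 0 − 1 + 1 = 0
C3: 3C, 1I → 0 + 1 = +1
C4: 3C, 1H → 0 − 1 = -1
C5: 2C, 2N → 0 + 2 = +2
C6: 1C, 2H, 1Cl → 0 − 2 + 1 = -1
The most oxidised carbon is C5 at +2.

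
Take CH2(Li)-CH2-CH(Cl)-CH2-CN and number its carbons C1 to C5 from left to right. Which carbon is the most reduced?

Assign +1 per bond to O/N/halogen, −1 per bond to H or an electropositive element, and 0 per bond to carbon. Tallying each carbon:
C1: 1C, 2H, 1Li → 0 − 2 − 1 = -3
C2: 2C, 2H → 0 − 2 = -2
C3: 2C, 1H, 1Cl → 0 − 1 + 1 = 0
C4: 2C, 2H → 0 − 2 = -2
C5: 1C, 3N → 0 + 3 = +3
The most reduced carbon is C1 at -3.

C1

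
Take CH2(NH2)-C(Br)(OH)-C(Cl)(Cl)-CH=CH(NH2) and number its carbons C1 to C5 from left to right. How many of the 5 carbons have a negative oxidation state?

2

Bonds to more-electronegative neighbours contribute +1 each, bonds to H or metals contribute −1 each, and C–C bonds contribute 0. Tallying each carbon:
C1: 1C, 2H, 1N → 0 − 2 + 1 = -1
C2: 2C, 1O, 1Br → 0 + 1 + 1 = +2
C3: 2C, 2Cl → 0 + 2 = +2
C4: 3C, 1H → 0 − 1 = -1
C5: 2C, 1H, 1N → 0 − 1 + 1 = 0
2 carbons (C1, C4) meet the condition.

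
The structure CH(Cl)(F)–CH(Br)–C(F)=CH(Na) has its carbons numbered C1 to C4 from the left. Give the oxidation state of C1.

Count +1 for every bond to an atom more electronegative than carbon and −1 for every bond to one less electronegative; C–C bonds are 0.
C1 has one bond to C (0), one bond to Cl (+1), one bond to H (-1), one bond to F (+1).
Oxidation state = 0 + 1 − 1 + 1 = +1.

+1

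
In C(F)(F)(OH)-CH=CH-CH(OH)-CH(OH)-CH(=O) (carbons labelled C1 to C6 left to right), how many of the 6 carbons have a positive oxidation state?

2

Tallying each carbon's bonds:
C1: 1C, 1O, 2F → 0 + 1 + 2 = +3
C2: 3C, 1H → 0 − 1 = -1
C3: 3C, 1H → 0 − 1 = -1
C4: 2C, 1H, 1O → 0 − 1 + 1 = 0
C5: 2C, 1H, 1O → 0 − 1 + 1 = 0
C6: 1C, 1H, 2O → 0 − 1 + 2 = +1
2 carbons (C1, C6) meet the condition.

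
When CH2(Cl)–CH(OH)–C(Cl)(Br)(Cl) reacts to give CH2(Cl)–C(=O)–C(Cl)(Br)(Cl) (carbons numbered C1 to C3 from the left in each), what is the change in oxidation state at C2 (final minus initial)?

+2

Before: C2 has 2 bonds to C, 1 bond to H, 1 bond to O → oxidation state 0.
After: C2 has 2 bonds to C, 2 bonds to O → oxidation state +2.
Δ = +2 − (0) = +2, so this is an oxidation at C2.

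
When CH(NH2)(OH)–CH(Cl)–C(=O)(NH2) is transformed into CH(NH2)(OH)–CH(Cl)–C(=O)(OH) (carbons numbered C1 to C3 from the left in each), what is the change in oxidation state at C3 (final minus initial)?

0

Before: C3 has 1 bond to C, 2 bonds to O, 1 bond to N → oxidation state +3.
After: C3 has 1 bond to C, 3 bonds to O → oxidation state +3.
Δ = +3 − (+3) = 0, so no net redox change at C3.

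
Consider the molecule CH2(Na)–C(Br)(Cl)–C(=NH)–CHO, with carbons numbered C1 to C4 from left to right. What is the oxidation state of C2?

+2

Count +1 for every bond to an atom more electronegative than carbon and −1 for every bond to one less electronegative; C–C bonds are 0.
C2 has one bond to C (0), one bond to C (0), one bond to Br (+1), one bond to Cl (+1).
Oxidation state = 0 + 0 + 1 + 1 = +2.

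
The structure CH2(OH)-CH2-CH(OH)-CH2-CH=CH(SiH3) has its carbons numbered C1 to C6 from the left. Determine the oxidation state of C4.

-2

C4 has one bond to C (0), one bond to C (0), one bond to H (-1), one bond to H (-1).
Oxidation state = 0 + 0 − 1 − 1 = -2.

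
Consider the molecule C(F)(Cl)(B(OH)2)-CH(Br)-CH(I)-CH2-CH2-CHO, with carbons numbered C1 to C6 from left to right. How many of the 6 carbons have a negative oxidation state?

Assign +1 per bond to O/N/halogen, −1 per bond to H or an electropositive element, and 0 per bond to carbon. Tallying each carbon:
C1: 1C, 1F, 1Cl, 1B → 0 + 1 + 1 − 1 = +1
C2: 2C, 1H, 1Br → 0 − 1 + 1 = 0
C3: 2C, 1H, 1I → 0 − 1 + 1 = 0
C4: 2C, 2H → 0 − 2 = -2
C5: 2C, 2H → 0 − 2 = -2
C6: 1C, 1H, 2O → 0 − 1 + 2 = +1
2 carbons (C4, C5) meet the condition.

2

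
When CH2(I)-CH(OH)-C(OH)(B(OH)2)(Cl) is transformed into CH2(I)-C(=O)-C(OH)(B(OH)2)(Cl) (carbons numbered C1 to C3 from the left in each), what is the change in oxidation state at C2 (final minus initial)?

+2

Before: C2 has 2 bonds to C, 1 bond to H, 1 bond to O → oxidation state 0.
After: C2 has 2 bonds to C, 2 bonds to O → oxidation state +2.
Δ = +2 − (0) = +2, so this is an oxidation at C2.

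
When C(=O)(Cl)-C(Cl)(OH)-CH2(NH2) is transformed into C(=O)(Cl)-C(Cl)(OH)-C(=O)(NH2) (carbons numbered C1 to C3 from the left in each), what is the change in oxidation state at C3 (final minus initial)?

+4

Before: C3 has 1 bond to C, 2 bonds to H, 1 bond to N → oxidation state -1.
After: C3 has 1 bond to C, 2 bonds to O, 1 bond to N → oxidation state +3.
Δ = +3 − (-1) = +4, so this is an oxidation at C3.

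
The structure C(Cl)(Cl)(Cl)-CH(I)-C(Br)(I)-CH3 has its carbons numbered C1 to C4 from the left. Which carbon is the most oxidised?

C1

Assign +1 per bond to O/N/halogen, −1 per bond to H or an electropositive element, and 0 per bond to carbon. Tallying each carbon:
C1: 1C, 3Cl → 0 + 3 = +3
C2: 2C, 1H, 1I → 0 − 1 + 1 = 0
C3: 2C, 1Br, 1I → 0 + 1 + 1 = +2
C4: 1C, 3H → 0 − 3 = -3
The most oxidised carbon is C1 at +3.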